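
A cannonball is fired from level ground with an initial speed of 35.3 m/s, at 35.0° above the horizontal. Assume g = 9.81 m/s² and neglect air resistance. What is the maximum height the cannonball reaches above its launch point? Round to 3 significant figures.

Vertical component of launch velocity: v_y = 35.3 sin 35.0° = 20.25 m/s.
At the highest point the vertical velocity is zero, so v_y² = 2 g h_max.
h_max = (20.25)² / (2 × 9.81) = 410.1 / 19.62 = 20.9 m.

20.9 m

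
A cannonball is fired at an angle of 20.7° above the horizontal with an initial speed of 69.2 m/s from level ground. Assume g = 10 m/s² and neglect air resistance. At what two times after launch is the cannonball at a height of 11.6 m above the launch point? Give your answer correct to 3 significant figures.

0.532 s and 4.36 s

v_y0 = 69.2 sin 20.7° = 24.46 m/s.
Set y = v_y0 t − ½ g t² = 11.6: 5.000 t² − 24.46 t + 11.6 = 0.
t = [24.46 ± √(598.3 − 232.0)] / 10 = (24.46 ± 19.14) / 10, giving t = 0.532 s or t = 4.36 s.
So the cannonball is at 11.6 m at t = 0.532 s (rising) and t = 4.36 s (falling).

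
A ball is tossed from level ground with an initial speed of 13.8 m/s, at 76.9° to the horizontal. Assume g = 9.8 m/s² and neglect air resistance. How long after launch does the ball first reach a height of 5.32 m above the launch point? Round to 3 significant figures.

v_y0 = 13.8 sin 76.9° = 13.44 m/s.
Set y = v_y0 t − ½ g t² = 5.32: 4.900 t² − 13.44 t + 5.32 = 0.
t = [13.44 ± √(180.6 − 104.3)] / 9.8 = (13.44 ± 8.735) / 9.8, giving t = 0.480 s or t = 2.26 s.
The ball is on the way up at the first time, so t = 0.480 s.

0.480 s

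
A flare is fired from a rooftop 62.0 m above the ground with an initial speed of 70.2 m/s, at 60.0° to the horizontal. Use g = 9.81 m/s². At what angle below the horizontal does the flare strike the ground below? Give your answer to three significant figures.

63.4°

v_x = 70.2 cos 60.0° = 35.10 m/s.
At impact |v_y| = √(v_y0² + 2 g h) = √(60.79² + 2×9.81×62.0) = 70.08 m/s.
Angle below horizontal = arctan(|v_y| / v_x) = arctan(70.08 / 35.10) = 63.4°.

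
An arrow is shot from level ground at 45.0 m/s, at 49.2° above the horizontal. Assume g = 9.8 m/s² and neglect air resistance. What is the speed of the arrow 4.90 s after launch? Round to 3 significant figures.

v_x = 45.0 cos 49.2° = 29.40 m/s (constant).
v_y(t) = 45.0 sin 49.2° − g t = 34.06 − 9.8 × 4.90 = -13.96 m/s.
Speed = √(v_x² + v_y²) = √(864.4 + 194.9) = 32.5 m/s.

32.5 m/s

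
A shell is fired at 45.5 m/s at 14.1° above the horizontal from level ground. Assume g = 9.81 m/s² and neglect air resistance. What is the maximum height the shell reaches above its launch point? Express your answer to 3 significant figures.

6.26 m

Vertical component of launch velocity: v_y = 45.5 sin 14.1° = 11.08 m/s.
At the highest point the vertical velocity is zero, so v_y² = 2 g h_max.
h_max = (11.08)² / (2 × 9.81) = 122.8 / 19.62 = 6.26 m.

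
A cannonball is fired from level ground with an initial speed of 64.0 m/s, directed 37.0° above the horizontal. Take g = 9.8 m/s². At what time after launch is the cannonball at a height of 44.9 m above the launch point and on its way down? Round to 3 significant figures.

v_y0 = 64.0 sin 37.0° = 38.52 m/s.
Set y = v_y0 t − ½ g t² = 44.9: 4.900 t² − 38.52 t + 44.9 = 0.
t = [38.52 ± √(1484 − 880.0)] / 9.8 = (38.52 ± 24.58) / 9.8, giving t = 1.42 s or t = 6.44 s.
On the way down corresponds to the larger root: t = 6.44 s.

6.44 s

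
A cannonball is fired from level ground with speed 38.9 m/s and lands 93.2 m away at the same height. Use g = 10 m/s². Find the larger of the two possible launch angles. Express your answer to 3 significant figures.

71.0°

Level-ground range: R = v₀² sin(2θ)/g ⇒ sin 2θ = R g / v₀² = 93.2×10/38.9² = 0.6159.
2θ = arcsin(0.6159) = 38.02° or 180° − 38.02° = 141.98°.
So θ = 19.0° or θ = 71.0°.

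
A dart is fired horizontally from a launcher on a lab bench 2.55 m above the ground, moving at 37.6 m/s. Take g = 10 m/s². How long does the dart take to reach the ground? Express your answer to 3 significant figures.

The horizontal speed doesn't affect the fall. With v_y0 = 0, h = ½ g t².
t = √(2 × 2.55 / 10) = √0.5100 = 0.714 s.

0.714 s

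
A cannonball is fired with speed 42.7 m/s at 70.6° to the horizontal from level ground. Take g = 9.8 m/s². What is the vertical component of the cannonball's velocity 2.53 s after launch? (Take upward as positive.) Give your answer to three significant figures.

15.5 m/s

Initial vertical component: v_y0 = 42.7 sin 70.6° = 40.28 m/s.
v_y(t) = v_y0 − g t = 40.28 − 9.8 × 2.53 = 15.5 m/s.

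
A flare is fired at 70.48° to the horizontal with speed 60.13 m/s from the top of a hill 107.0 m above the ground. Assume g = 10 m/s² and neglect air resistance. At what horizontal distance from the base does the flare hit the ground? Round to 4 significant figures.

260.9 m

Components: v_x = 60.13 cos 70.48° = 20.092 m/s, v_y = 60.13 sin 70.48° = 56.674 m/s.
Vertical: 0 = 107.0 + 56.674 t − ½(10) t² ⇒ 5.000 t² − 56.674 t − 107.0 = 0.
t = [56.674 + √(3211.9 + 2140.0)] / 10.00 = 12.983 s.
Horizontal: R = v_x · t = 20.092 × 12.983 = 260.9 m.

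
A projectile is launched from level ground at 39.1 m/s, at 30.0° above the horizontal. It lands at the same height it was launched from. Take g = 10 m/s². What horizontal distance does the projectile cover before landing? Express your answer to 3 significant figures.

For level ground, R = v₀² sin(2θ) / g.
sin(2 × 30.0°) = sin 60.00° = 0.8660.
R = (39.1)² × 0.8660 / 10 = 132 m.

132 m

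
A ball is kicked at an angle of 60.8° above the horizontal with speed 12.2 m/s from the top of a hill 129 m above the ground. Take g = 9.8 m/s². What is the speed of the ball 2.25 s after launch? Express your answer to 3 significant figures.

v_x = 12.2 cos 60.8° = 5.952 m/s (constant).
v_y(t) = 12.2 sin 60.8° − g t = 10.65 − 9.8 × 2.25 = -11.40 m/s.
Speed = √(v_x² + v_y²) = √(35.43 + 130.0) = 12.9 m/s.

12.9 m/s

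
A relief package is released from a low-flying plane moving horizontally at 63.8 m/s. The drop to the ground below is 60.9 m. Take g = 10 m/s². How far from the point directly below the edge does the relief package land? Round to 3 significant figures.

Initial vertical velocity is zero, so the fall time comes from h = ½ g t²: t = √(2 × 60.9 / 10) = 3.490 s.
Horizontal motion is uniform at 63.8 m/s, so x = 63.8 × 3.490 = 223 m.

223 m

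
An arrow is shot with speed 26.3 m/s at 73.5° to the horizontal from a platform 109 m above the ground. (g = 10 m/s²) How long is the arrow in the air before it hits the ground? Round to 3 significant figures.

7.83 s

Vertical component: v_y = 26.3 sin 73.5° = 25.22 m/s.
Taking up as positive with launch at y = 109 m, landing at y = 0: 0 = 109 + 25.22 t − ½(10) t².
Solving 5.000 t² − 25.22 t − 109 = 0 gives t = [25.22 + √(25.22² + 4·5.000·109)] / 10.00 = 7.83 s.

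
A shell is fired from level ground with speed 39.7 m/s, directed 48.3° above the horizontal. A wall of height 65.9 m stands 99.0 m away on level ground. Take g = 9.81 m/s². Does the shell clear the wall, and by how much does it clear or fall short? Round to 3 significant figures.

v_x = 39.7 cos 48.3° = 26.41 m/s; v_y0 = 39.7 sin 48.3° = 29.64 m/s.
Time to reach the wall: t = 99.0 / 26.41 = 3.749 s.
Height at that point: y = 29.64×3.749 − 4.905×3.749² = 42.18 m.
That is 65.9 − 42.18 = 23.7 m below the top of the wall, so the shell does not clear it.

No — it falls 23.7 m short of clearing the wall.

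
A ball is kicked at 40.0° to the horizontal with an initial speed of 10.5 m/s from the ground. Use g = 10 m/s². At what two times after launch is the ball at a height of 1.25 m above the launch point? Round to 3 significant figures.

v_y0 = 10.5 sin 40.0° = 6.749 m/s.
Set y = v_y0 t − ½ g t² = 1.25: 5.000 t² − 6.749 t + 1.25 = 0.
t = [6.749 ± √(45.55 − 25.00)] / 10 = (6.749 ± 4.533) / 10, giving t = 0.222 s or t = 1.13 s.
So the ball is at 1.25 m at t = 0.222 s (rising) and t = 1.13 s (falling).

0.222 s and 1.13 s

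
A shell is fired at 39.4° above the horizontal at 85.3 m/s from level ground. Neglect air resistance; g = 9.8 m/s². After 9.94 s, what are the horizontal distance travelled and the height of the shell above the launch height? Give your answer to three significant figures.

x = 655 m, y = 54.0 m

v_x = 85.3 cos 39.4° = 65.91 m/s; v_y0 = 85.3 sin 39.4° = 54.14 m/s.
x = v_x t = 65.91 × 9.94 = 655 m.
y = v_y0 t − ½ g t² = 54.14×9.94 − 4.900×9.94² = 54.0 m.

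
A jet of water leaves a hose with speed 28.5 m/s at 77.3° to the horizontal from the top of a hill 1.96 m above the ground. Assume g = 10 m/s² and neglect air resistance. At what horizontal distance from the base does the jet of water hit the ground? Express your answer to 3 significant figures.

35.3 m

Components: v_x = 28.5 cos 77.3° = 6.266 m/s, v_y = 28.5 sin 77.3° = 27.80 m/s.
Vertical: 0 = 1.96 + 27.80 t − ½(10) t² ⇒ 5.000 t² − 27.80 t − 1.96 = 0.
t = [27.80 + √(772.8 + 39.20)] / 10.00 = 5.630 s.
Horizontal: R = v_x · t = 6.266 × 5.630 = 35.3 m.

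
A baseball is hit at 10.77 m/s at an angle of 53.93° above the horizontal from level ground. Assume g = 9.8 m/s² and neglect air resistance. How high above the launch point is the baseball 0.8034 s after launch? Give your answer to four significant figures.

3.831 m

v_y0 = 10.77 sin 53.93° = 8.7054 m/s.
y(t) = v_y0 t − ½ g t² = 8.7054×0.8034 − 4.900×0.8034² = 3.831 m.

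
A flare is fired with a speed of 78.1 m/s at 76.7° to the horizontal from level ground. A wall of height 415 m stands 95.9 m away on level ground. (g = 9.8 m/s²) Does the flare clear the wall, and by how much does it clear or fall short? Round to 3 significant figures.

v_x = 78.1 cos 76.7° = 17.97 m/s; v_y0 = 78.1 sin 76.7° = 76.01 m/s.
Time to reach the wall: t = 95.9 / 17.97 = 5.337 s.
Height at that point: y = 76.01×5.337 − 4.900×5.337² = 266.1 m.
That is 415 − 266.1 = 149 m below the top of the wall, so the flare does not clear it.

No — it falls 149 m short of clearing the wall.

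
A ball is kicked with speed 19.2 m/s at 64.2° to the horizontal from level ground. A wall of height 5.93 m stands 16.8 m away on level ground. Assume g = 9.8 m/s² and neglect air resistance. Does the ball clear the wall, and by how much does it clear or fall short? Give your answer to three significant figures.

v_x = 19.2 cos 64.2° = 8.356 m/s; v_y0 = 19.2 sin 64.2° = 17.29 m/s.
Time to reach the wall: t = 16.8 / 8.356 = 2.011 s.
Height at that point: y = 17.29×2.011 − 4.900×2.011² = 14.95 m.
That is 14.95 − 5.93 = 9.02 m above the top of the wall, so the ball clears it.

Yes — it clears the wall by 9.02 m.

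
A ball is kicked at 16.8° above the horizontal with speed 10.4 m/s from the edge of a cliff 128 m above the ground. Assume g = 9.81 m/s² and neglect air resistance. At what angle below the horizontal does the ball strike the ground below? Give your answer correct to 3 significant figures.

78.8°

v_x = 10.4 cos 16.8° = 9.956 m/s.
At impact |v_y| = √(v_y0² + 2 g h) = √(3.006² + 2×9.81×128) = 50.20 m/s.
Angle below horizontal = arctan(|v_y| / v_x) = arctan(50.20 / 9.956) = 78.8°.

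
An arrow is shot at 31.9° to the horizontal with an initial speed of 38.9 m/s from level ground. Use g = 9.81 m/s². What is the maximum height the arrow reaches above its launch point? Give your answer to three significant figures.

Vertical component of launch velocity: v_y = 38.9 sin 31.9° = 20.56 m/s.
At the highest point the vertical velocity is zero, so v_y² = 2 g h_max.
h_max = (20.56)² / (2 × 9.81) = 422.7 / 19.62 = 21.5 m.

21.5 m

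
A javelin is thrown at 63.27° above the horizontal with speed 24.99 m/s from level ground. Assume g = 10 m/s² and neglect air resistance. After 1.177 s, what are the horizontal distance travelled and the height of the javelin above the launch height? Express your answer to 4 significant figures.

v_x = 24.99 cos 63.27° = 11.240 m/s; v_y0 = 24.99 sin 63.27° = 22.319 m/s.
x = v_x t = 11.240 × 1.177 = 13.23 m.
y = v_y0 t − ½ g t² = 22.319×1.177 − 5.000×1.177² = 19.34 m.

x = 13.23 m, y = 19.34 m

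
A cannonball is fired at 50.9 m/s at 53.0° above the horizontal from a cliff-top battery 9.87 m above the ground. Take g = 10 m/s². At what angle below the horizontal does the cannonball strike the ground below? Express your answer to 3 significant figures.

54.5°

v_x = 50.9 cos 53.0° = 30.63 m/s.
At impact |v_y| = √(v_y0² + 2 g h) = √(40.65² + 2×10×9.87) = 43.01 m/s.
Angle below horizontal = arctan(|v_y| / v_x) = arctan(43.01 / 30.63) = 54.5°.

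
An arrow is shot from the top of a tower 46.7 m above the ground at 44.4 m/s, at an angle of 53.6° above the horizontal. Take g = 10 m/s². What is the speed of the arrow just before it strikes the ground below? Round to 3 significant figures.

v_x = 44.4 cos 53.6° = 26.35 m/s is unchanged throughout.
For the vertical component, v_y² = v_y0² + 2 g h = (35.74)² + 2×10×46.7 = 2211, so |v_y| = 47.02 m/s.
Impact speed = √(v_x² + v_y²) = √(694.3 + 2211) = 53.9 m/s.

53.9 m/s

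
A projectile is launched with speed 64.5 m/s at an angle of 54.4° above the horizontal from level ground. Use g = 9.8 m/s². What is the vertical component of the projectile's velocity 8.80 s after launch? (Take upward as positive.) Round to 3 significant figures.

Initial vertical component: v_y0 = 64.5 sin 54.4° = 52.44 m/s.
v_y(t) = v_y0 − g t = 52.44 − 9.8 × 8.80 = -33.8 m/s.

-33.8 m/s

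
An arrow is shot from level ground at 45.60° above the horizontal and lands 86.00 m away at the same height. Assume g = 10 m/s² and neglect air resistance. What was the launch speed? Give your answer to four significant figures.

29.33 m/s

On level ground, R = v₀² sin(2θ) / g, so v₀ = √(R g / sin 2θ).
sin(2 × 45.60°) = 0.9998.
v₀ = √(86.00 × 10 / 0.9998) = √860.17 = 29.33 m/s.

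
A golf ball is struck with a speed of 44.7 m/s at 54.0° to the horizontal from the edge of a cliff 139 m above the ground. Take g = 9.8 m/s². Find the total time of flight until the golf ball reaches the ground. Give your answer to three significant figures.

10.2 s

Vertical component: v_y = 44.7 sin 54.0° = 36.16 m/s.
Taking up as positive with launch at y = 139 m, landing at y = 0: 0 = 139 + 36.16 t − ½(9.8) t².
Solving 4.900 t² − 36.16 t − 139 = 0 gives t = [36.16 + √(36.16² + 4·4.900·139)] / 9.800 = 10.2 s.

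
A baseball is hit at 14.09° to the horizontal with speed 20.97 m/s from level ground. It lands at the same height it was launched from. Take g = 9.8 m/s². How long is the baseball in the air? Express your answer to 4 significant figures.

Vertical component: v_y = 20.97 sin 14.09° = 5.1051 m/s.
For a projectile landing at launch height, time of flight is t = 2 v_y / g = 2 × 5.1051 / 9.8 = 1.042 s.

1.042 s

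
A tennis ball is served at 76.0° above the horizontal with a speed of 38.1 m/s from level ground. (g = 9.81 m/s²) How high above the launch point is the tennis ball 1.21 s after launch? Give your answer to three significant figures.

v_y0 = 38.1 sin 76.0° = 36.97 m/s.
y(t) = v_y0 t − ½ g t² = 36.97×1.21 − 4.905×1.21² = 37.6 m.

37.6 m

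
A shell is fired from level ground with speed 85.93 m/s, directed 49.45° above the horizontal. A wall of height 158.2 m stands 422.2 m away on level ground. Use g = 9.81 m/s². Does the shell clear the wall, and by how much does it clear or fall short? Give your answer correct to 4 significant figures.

Yes — it clears the wall by 55.10 m.

v_x = 85.93 cos 49.45° = 55.864 m/s; v_y0 = 85.93 sin 49.45° = 65.293 m/s.
Time to reach the wall: t = 422.2 / 55.864 = 7.5576 s.
Height at that point: y = 65.293×7.5576 − 4.905×7.5576² = 213.30 m.
That is 213.30 − 158.2 = 55.10 m above the top of the wall, so the shell clears it.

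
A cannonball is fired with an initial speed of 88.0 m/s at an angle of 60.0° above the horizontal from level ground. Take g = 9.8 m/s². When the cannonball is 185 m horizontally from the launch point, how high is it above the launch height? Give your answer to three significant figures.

234 m

v_x = 88.0 cos 60.0° = 44.00 m/s, v_y0 = 88.0 sin 60.0° = 76.21 m/s.
Time to reach x = 185 m: t = x / v_x = 185 / 44.00 = 4.205 s.
y = v_y0 t − ½ g t² = 76.21×4.205 − 4.900×4.205² = 234 m.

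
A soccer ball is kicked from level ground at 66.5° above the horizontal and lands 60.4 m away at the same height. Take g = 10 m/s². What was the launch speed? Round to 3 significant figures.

28.7 m/s

On level ground, R = v₀² sin(2θ) / g, so v₀ = √(R g / sin 2θ).
sin(2 × 66.5°) = 0.7314.
v₀ = √(60.4 × 10 / 0.7314) = √825.8 = 28.7 m/s.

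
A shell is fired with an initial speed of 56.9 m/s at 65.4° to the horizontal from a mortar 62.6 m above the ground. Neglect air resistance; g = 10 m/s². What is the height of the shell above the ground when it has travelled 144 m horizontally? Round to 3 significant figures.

v_x = 56.9 cos 65.4° = 23.69 m/s, v_y0 = 56.9 sin 65.4° = 51.74 m/s.
Time to reach x = 144 m: t = x / v_x = 144 / 23.69 = 6.079 s.
y = 62.6 + v_y0 t − ½ g t² = 62.6 + 51.74×6.079 − 5.000×6.079² = 192 m.

192 m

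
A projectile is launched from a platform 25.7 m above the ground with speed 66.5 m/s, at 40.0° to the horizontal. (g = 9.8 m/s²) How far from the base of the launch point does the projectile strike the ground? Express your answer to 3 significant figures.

473 m

Components: v_x = 66.5 cos 40.0° = 50.94 m/s, v_y = 66.5 sin 40.0° = 42.75 m/s.
Vertical: 0 = 25.7 + 42.75 t − ½(9.8) t² ⇒ 4.900 t² − 42.75 t − 25.7 = 0.
t = [42.75 + √(1828 + 503.7)] / 9.800 = 9.290 s.
Horizontal: R = v_x · t = 50.94 × 9.290 = 473 m.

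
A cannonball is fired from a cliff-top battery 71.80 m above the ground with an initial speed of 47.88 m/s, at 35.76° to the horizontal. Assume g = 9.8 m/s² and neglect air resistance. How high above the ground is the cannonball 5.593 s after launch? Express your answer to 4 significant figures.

75.02 m

v_y0 = 47.88 sin 35.76° = 27.981 m/s.
y(t) = 71.80 + v_y0 t − ½ g t² = 71.80 + 27.981×5.593 − ½×9.8×5.593² = 75.02 m.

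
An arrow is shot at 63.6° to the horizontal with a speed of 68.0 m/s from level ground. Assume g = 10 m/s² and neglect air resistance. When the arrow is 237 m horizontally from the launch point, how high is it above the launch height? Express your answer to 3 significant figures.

v_x = 68.0 cos 63.6° = 30.24 m/s, v_y0 = 68.0 sin 63.6° = 60.91 m/s.
Time to reach x = 237 m: t = x / v_x = 237 / 30.24 = 7.837 s.
y = v_y0 t − ½ g t² = 60.91×7.837 − 5.000×7.837² = 170 m.

170 m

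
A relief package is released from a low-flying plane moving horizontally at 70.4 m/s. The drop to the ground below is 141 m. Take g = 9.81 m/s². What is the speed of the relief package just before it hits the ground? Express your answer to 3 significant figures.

Fall time: t = √(2 × 141 / 9.81) = 5.362 s.
At impact: v_x = 70.4 m/s (unchanged), v_y = g t = 9.81 × 5.362 = 52.60 m/s.
Speed = √(v_x² + v_y²) = √(4956 + 2767) = 87.9 m/s.

87.9 m/s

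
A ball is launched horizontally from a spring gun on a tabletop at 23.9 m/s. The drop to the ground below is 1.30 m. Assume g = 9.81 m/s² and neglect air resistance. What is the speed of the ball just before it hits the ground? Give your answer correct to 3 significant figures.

24.4 m/s

Fall time: t = √(2 × 1.30 / 9.81) = 0.5148 s.
At impact: v_x = 23.9 m/s (unchanged), v_y = g t = 9.81 × 0.5148 = 5.050 m/s.
Speed = √(v_x² + v_y²) = √(571.2 + 25.50) = 24.4 m/s.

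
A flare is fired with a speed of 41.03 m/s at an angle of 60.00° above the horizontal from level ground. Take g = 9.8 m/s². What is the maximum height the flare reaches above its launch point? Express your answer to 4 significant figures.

64.42 m

Vertical component of launch velocity: v_y = 41.03 sin 60.00° = 35.533 m/s.
At the highest point the vertical velocity is zero, so v_y² = 2 g h_max.
h_max = (35.533)² / (2 × 9.8) = 1262.6 / 19.60 = 64.42 m.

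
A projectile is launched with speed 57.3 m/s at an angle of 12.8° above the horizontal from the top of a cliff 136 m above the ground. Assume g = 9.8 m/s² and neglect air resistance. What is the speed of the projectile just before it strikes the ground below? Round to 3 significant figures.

v_x = 57.3 cos 12.8° = 55.88 m/s is unchanged throughout.
For the vertical component, v_y² = v_y0² + 2 g h = (12.69)² + 2×9.8×136 = 2827, so |v_y| = 53.17 m/s.
Impact speed = √(v_x² + v_y²) = √(3123 + 2827) = 77.1 m/s.

77.1 m/s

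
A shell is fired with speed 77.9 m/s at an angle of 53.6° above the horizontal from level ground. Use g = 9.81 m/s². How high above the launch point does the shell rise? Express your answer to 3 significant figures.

200 m

Vertical component of launch velocity: v_y = 77.9 sin 53.6° = 62.70 m/s.
At the highest point the vertical velocity is zero, so v_y² = 2 g h_max.
h_max = (62.70)² / (2 × 9.81) = 3931 / 19.62 = 200 m.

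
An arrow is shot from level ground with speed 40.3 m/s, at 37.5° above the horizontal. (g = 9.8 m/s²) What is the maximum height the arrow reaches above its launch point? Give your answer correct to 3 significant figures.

30.7 m

Vertical component of launch velocity: v_y = 40.3 sin 37.5° = 24.53 m/s.
At the highest point the vertical velocity is zero, so v_y² = 2 g h_max.
h_max = (24.53)² / (2 × 9.8) = 601.7 / 19.60 = 30.7 m.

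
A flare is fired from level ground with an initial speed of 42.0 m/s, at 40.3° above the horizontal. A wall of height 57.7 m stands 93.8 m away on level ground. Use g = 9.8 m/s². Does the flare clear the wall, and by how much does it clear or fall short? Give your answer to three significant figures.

v_x = 42.0 cos 40.3° = 32.03 m/s; v_y0 = 42.0 sin 40.3° = 27.17 m/s.
Time to reach the wall: t = 93.8 / 32.03 = 2.929 s.
Height at that point: y = 27.17×2.929 − 4.900×2.929² = 37.54 m.
That is 57.7 − 37.54 = 20.2 m below the top of the wall, so the flare does not clear it.

No — it falls 20.2 m short of clearing the wall.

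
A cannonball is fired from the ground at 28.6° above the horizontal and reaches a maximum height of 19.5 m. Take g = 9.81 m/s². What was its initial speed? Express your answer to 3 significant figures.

At maximum height v_y = 0, so (v₀ sin θ)² = 2 g H.
v₀ sin 28.6° = √(2 × 9.81 × 19.5) = 19.56 m/s.
v₀ = 19.56 / sin 28.6° = 19.56 / 0.4787 = 40.9 m/s.

40.9 m/s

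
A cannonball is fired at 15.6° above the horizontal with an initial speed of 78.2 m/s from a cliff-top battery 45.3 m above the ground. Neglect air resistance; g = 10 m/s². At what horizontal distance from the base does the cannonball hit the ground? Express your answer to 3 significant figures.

435 m

Components: v_x = 78.2 cos 15.6° = 75.32 m/s, v_y = 78.2 sin 15.6° = 21.03 m/s.
Vertical: 0 = 45.3 + 21.03 t − ½(10) t² ⇒ 5.000 t² − 21.03 t − 45.3 = 0.
t = [21.03 + √(442.3 + 906.0)] / 10.00 = 5.775 s.
Horizontal: R = v_x · t = 75.32 × 5.775 = 435 m.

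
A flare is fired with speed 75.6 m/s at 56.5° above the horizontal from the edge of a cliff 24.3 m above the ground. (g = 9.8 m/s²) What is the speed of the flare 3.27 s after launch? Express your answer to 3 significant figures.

v_x = 75.6 cos 56.5° = 41.73 m/s (constant).
v_y(t) = 75.6 sin 56.5° − g t = 63.04 − 9.8 × 3.27 = 30.99 m/s.
Speed = √(v_x² + v_y²) = √(1741 + 960.4) = 52.0 m/s.

52.0 m/s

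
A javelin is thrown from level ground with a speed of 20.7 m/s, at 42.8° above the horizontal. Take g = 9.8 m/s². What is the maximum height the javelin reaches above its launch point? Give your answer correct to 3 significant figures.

10.1 m

Vertical component of launch velocity: v_y = 20.7 sin 42.8° = 14.06 m/s.
At the highest point the vertical velocity is zero, so v_y² = 2 g h_max.
h_max = (14.06)² / (2 × 9.8) = 197.7 / 19.60 = 10.1 m.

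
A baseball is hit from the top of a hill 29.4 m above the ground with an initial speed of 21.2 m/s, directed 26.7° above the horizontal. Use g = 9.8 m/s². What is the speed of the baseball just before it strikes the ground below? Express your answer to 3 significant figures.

v_x = 21.2 cos 26.7° = 18.94 m/s is unchanged throughout.
For the vertical component, v_y² = v_y0² + 2 g h = (9.526)² + 2×9.8×29.4 = 667.0, so |v_y| = 25.83 m/s.
Impact speed = √(v_x² + v_y²) = √(358.7 + 667.0) = 32.0 m/s.

32.0 m/s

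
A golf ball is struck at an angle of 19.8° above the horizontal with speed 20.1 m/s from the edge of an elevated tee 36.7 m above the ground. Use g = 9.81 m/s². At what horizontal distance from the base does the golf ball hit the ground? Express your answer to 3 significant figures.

66.5 m

Components: v_x = 20.1 cos 19.8° = 18.91 m/s, v_y = 20.1 sin 19.8° = 6.809 m/s.
Vertical: 0 = 36.7 + 6.809 t − ½(9.81) t² ⇒ 4.905 t² − 6.809 t − 36.7 = 0.
t = [6.809 + √(46.36 + 720.1)] / 9.810 = 3.516 s.
Horizontal: R = v_x · t = 18.91 × 3.516 = 66.5 m.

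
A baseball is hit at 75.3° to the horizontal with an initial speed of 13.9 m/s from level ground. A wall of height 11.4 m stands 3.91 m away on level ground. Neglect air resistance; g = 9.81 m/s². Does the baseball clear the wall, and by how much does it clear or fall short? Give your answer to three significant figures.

v_x = 13.9 cos 75.3° = 3.527 m/s; v_y0 = 13.9 sin 75.3° = 13.45 m/s.
Time to reach the wall: t = 3.91 / 3.527 = 1.109 s.
Height at that point: y = 13.45×1.109 − 4.905×1.109² = 8.883 m.
That is 11.4 − 8.883 = 2.52 m below the top of the wall, so the baseball does not clear it.

No — it falls 2.52 m short of clearing the wall.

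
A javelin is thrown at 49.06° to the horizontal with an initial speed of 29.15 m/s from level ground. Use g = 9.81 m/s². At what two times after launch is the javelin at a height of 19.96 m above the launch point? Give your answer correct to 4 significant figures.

v_y0 = 29.15 sin 49.06° = 22.020 m/s.
Set y = v_y0 t − ½ g t² = 19.96: 4.905 t² − 22.020 t + 19.96 = 0.
t = [22.020 ± √(484.88 − 391.62)] / 9.81 = (22.020 ± 9.6571) / 9.81, giving t = 1.260 s or t = 3.229 s.
So the javelin is at 19.96 m at t = 1.260 s (rising) and t = 3.229 s (falling).

1.260 s and 3.229 s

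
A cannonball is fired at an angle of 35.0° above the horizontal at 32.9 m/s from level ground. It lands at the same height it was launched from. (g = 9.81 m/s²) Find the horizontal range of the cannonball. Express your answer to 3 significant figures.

104 m

Components: v_x = 32.9 cos 35.0° = 26.95 m/s, v_y = 32.9 sin 35.0° = 18.87 m/s.
Time of flight (same landing height): t = 2 v_y / g = 2 × 18.87 / 9.81 = 3.847 s.
Range: R = v_x · t = 26.95 × 3.847 = 104 m.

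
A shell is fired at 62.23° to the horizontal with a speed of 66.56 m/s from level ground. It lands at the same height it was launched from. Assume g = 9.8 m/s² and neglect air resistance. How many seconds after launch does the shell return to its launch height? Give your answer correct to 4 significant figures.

12.02 s

Vertical component: v_y = 66.56 sin 62.23° = 58.894 m/s.
For a projectile landing at launch height, time of flight is t = 2 v_y / g = 2 × 58.894 / 9.8 = 12.02 s.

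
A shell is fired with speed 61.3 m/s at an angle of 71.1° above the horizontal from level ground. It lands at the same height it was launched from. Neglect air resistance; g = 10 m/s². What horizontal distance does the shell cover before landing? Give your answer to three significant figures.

For level ground, R = v₀² sin(2θ) / g.
sin(2 × 71.1°) = sin 142.2° = 0.6129.
R = (61.3)² × 0.6129 / 10 = 230 m.

230 m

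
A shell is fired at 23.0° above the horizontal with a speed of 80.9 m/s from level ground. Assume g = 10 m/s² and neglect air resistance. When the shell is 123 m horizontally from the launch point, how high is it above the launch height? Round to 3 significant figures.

v_x = 80.9 cos 23.0° = 74.47 m/s, v_y0 = 80.9 sin 23.0° = 31.61 m/s.
Time to reach x = 123 m: t = x / v_x = 123 / 74.47 = 1.652 s.
y = v_y0 t − ½ g t² = 31.61×1.652 − 5.000×1.652² = 38.6 m.

38.6 m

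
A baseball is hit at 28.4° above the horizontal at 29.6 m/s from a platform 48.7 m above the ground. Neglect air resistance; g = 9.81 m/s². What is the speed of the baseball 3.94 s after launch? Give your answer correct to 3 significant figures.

v_x = 29.6 cos 28.4° = 26.04 m/s (constant).
v_y(t) = 29.6 sin 28.4° − g t = 14.08 − 9.81 × 3.94 = -24.57 m/s.
Speed = √(v_x² + v_y²) = √(678.1 + 603.7) = 35.8 m/s.

35.8 m/s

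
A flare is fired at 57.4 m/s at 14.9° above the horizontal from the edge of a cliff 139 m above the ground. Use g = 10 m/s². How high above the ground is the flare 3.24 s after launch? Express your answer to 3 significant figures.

v_y0 = 57.4 sin 14.9° = 14.76 m/s.
y(t) = 139 + v_y0 t − ½ g t² = 139 + 14.76×3.24 − ½×10×3.24² = 134 m.

134 m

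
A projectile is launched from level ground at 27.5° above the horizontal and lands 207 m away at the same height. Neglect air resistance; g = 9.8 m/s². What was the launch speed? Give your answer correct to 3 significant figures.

49.8 m/s

On level ground, R = v₀² sin(2θ) / g, so v₀ = √(R g / sin 2θ).
sin(2 × 27.5°) = 0.8192.
v₀ = √(207 × 9.8 / 0.8192) = √2476 = 49.8 m/s.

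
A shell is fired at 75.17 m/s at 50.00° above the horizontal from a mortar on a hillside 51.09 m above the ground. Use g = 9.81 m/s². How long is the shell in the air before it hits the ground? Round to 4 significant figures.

12.57 s

Vertical component: v_y = 75.17 sin 50.00° = 57.584 m/s.
Taking up as positive with launch at y = 51.09 m, landing at y = 0: 0 = 51.09 + 57.584 t − ½(9.81) t².
Solving 4.905 t² − 57.584 t − 51.09 = 0 gives t = [57.584 + √(57.584² + 4·4.905·51.09)] / 9.810 = 12.57 s.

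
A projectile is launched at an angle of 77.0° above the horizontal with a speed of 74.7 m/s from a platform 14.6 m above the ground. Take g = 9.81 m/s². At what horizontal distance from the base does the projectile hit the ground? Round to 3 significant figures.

Components: v_x = 74.7 cos 77.0° = 16.80 m/s, v_y = 74.7 sin 77.0° = 72.79 m/s.
Vertical: 0 = 14.6 + 72.79 t − ½(9.81) t² ⇒ 4.905 t² − 72.79 t − 14.6 = 0.
t = [72.79 + √(5298 + 286.5)] / 9.810 = 15.04 s.
Horizontal: R = v_x · t = 16.80 × 15.04 = 253 m.

253 m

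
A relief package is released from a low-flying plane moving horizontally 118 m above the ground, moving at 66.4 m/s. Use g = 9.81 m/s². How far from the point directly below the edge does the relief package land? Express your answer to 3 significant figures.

326 m

Initial vertical velocity is zero, so the fall time comes from h = ½ g t²: t = √(2 × 118 / 9.81) = 4.905 s.
Horizontal motion is uniform at 66.4 m/s, so x = 66.4 × 4.905 = 326 m.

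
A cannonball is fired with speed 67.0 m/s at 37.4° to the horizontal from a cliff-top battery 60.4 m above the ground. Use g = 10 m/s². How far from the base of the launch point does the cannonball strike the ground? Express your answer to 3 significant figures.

501 m

Components: v_x = 67.0 cos 37.4° = 53.23 m/s, v_y = 67.0 sin 37.4° = 40.69 m/s.
Vertical: 0 = 60.4 + 40.69 t − ½(10) t² ⇒ 5.000 t² − 40.69 t − 60.4 = 0.
t = [40.69 + √(1656 + 1208)] / 10.00 = 9.421 s.
Horizontal: R = v_x · t = 53.23 × 9.421 = 501 m.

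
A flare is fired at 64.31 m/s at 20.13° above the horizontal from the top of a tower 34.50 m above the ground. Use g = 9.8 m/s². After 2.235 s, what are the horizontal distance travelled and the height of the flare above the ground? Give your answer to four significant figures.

x = 135.0 m, y = 59.49 m

v_x = 64.31 cos 20.13° = 60.382 m/s; v_y0 = 64.31 sin 20.13° = 22.132 m/s.
x = v_x t = 60.382 × 2.235 = 135.0 m.
y = 34.50 + v_y0 t − ½ g t² = 59.49 m.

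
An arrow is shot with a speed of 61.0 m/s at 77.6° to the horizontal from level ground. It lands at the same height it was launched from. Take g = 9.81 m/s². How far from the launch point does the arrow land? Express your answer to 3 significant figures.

Components: v_x = 61.0 cos 77.6° = 13.10 m/s, v_y = 61.0 sin 77.6° = 59.58 m/s.
Time of flight (same landing height): t = 2 v_y / g = 2 × 59.58 / 9.81 = 12.15 s.
Range: R = v_x · t = 13.10 × 12.15 = 159 m.

159 m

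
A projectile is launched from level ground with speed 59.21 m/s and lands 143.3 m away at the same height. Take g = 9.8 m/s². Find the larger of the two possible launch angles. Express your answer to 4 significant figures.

78.19°

Level-ground range: R = v₀² sin(2θ)/g ⇒ sin 2θ = R g / v₀² = 143.3×9.8/59.21² = 0.4006.
2θ = arcsin(0.4006) = 23.616° or 180° − 23.616° = 156.384°.
So θ = 11.81° or θ = 78.19°.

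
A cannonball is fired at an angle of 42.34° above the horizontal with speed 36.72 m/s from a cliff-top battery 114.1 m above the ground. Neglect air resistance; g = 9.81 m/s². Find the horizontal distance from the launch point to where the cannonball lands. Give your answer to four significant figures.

Components: v_x = 36.72 cos 42.34° = 27.142 m/s, v_y = 36.72 sin 42.34° = 24.732 m/s.
Vertical: 0 = 114.1 + 24.732 t − ½(9.81) t² ⇒ 4.905 t² − 24.732 t − 114.1 = 0.
t = [24.732 + √(611.67 + 2238.6)] / 9.810 = 7.9633 s.
Horizontal: R = v_x · t = 27.142 × 7.9633 = 216.1 m.

216.1 m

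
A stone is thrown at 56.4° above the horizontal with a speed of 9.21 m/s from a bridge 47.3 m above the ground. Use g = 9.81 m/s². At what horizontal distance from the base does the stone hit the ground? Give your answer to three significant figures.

20.3 m

Components: v_x = 9.21 cos 56.4° = 5.097 m/s, v_y = 9.21 sin 56.4° = 7.671 m/s.
Vertical: 0 = 47.3 + 7.671 t − ½(9.81) t² ⇒ 4.905 t² − 7.671 t − 47.3 = 0.
t = [7.671 + √(58.84 + 928.0)] / 9.810 = 3.984 s.
Horizontal: R = v_x · t = 5.097 × 3.984 = 20.3 m.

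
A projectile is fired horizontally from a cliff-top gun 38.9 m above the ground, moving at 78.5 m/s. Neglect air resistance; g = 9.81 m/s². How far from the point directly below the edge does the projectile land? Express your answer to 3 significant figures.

221 m

Initial vertical velocity is zero, so the fall time comes from h = ½ g t²: t = √(2 × 38.9 / 9.81) = 2.816 s.
Horizontal motion is uniform at 78.5 m/s, so x = 78.5 × 2.816 = 221 m.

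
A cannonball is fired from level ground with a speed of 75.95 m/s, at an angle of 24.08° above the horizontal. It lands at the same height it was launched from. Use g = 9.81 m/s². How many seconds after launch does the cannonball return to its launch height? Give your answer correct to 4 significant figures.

6.318 s

Vertical component: v_y = 75.95 sin 24.08° = 30.988 m/s.
For a projectile landing at launch height, time of flight is t = 2 v_y / g = 2 × 30.988 / 9.81 = 6.318 s.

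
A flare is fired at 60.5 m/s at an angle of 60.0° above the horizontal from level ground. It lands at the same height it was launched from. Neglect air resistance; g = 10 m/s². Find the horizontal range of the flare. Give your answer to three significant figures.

317 m

Components: v_x = 60.5 cos 60.0° = 30.25 m/s, v_y = 60.5 sin 60.0° = 52.39 m/s.
Time of flight (same landing height): t = 2 v_y / g = 2 × 52.39 / 10 = 10.48 s.
Range: R = v_x · t = 30.25 × 10.48 = 317 m.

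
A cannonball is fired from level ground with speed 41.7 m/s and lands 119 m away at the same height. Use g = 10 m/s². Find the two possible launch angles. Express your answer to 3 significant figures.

Level-ground range: R = v₀² sin(2θ)/g ⇒ sin 2θ = R g / v₀² = 119×10/41.7² = 0.6843.
2θ = arcsin(0.6843) = 43.18° or 180° − 43.18° = 136.82°.
So θ = 21.6° or θ = 68.4°.

21.6° and 68.4°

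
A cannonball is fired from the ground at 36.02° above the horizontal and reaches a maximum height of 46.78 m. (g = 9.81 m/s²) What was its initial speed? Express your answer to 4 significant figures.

51.52 m/s

At maximum height v_y = 0, so (v₀ sin θ)² = 2 g H.
v₀ sin 36.02° = √(2 × 9.81 × 46.78) = 30.296 m/s.
v₀ = 30.296 / sin 36.02° = 30.296 / 0.5881 = 51.52 m/s.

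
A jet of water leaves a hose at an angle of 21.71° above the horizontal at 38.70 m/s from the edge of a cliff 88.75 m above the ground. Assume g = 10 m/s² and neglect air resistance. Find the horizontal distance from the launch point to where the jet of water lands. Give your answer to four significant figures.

Components: v_x = 38.70 cos 21.71° = 35.955 m/s, v_y = 38.70 sin 21.71° = 14.315 m/s.
Vertical: 0 = 88.75 + 14.315 t − ½(10) t² ⇒ 5.000 t² − 14.315 t − 88.75 = 0.
t = [14.315 + √(204.92 + 1775.0)] / 10.00 = 5.8811 s.
Horizontal: R = v_x · t = 35.955 × 5.8811 = 211.5 m.

211.5 m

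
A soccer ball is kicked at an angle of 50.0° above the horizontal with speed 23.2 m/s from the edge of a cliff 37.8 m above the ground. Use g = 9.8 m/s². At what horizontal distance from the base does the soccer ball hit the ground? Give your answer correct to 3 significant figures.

Components: v_x = 23.2 cos 50.0° = 14.91 m/s, v_y = 23.2 sin 50.0° = 17.77 m/s.
Vertical: 0 = 37.8 + 17.77 t − ½(9.8) t² ⇒ 4.900 t² − 17.77 t − 37.8 = 0.
t = [17.77 + √(315.8 + 740.9)] / 9.800 = 5.130 s.
Horizontal: R = v_x · t = 14.91 × 5.130 = 76.5 m.

76.5 m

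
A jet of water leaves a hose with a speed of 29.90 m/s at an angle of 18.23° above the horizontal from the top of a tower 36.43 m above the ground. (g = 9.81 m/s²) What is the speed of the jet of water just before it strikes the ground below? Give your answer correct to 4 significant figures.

v_x = 29.90 cos 18.23° = 28.399 m/s is unchanged throughout.
For the vertical component, v_y² = v_y0² + 2 g h = (9.3537)² + 2×9.81×36.43 = 802.25, so |v_y| = 28.324 m/s.
Impact speed = √(v_x² + v_y²) = √(806.50 + 802.25) = 40.11 m/s.

40.11 m/s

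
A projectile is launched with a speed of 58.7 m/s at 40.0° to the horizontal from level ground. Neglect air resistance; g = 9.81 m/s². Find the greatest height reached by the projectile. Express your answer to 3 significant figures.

72.6 m

Vertical component of launch velocity: v_y = 58.7 sin 40.0° = 37.73 m/s.
At the highest point the vertical velocity is zero, so v_y² = 2 g h_max.
h_max = (37.73)² / (2 × 9.81) = 1424 / 19.62 = 72.6 m.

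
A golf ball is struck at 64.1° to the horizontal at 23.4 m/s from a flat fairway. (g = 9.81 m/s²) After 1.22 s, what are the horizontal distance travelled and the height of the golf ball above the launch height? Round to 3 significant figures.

x = 12.5 m, y = 18.4 m

v_x = 23.4 cos 64.1° = 10.22 m/s; v_y0 = 23.4 sin 64.1° = 21.05 m/s.
x = v_x t = 10.22 × 1.22 = 12.5 m.
y = v_y0 t − ½ g t² = 21.05×1.22 − 4.905×1.22² = 18.4 m.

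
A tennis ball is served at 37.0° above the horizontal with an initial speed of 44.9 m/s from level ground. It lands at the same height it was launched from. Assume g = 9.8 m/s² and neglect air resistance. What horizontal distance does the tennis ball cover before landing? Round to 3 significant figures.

198 m

For level ground, R = v₀² sin(2θ) / g.
sin(2 × 37.0°) = sin 74.00° = 0.9613.
R = (44.9)² × 0.9613 / 9.8 = 198 m.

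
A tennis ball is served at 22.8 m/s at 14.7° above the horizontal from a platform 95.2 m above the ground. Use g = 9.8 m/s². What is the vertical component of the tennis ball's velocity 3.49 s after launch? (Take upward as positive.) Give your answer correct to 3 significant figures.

Initial vertical component: v_y0 = 22.8 sin 14.7° = 5.786 m/s.
v_y(t) = v_y0 − g t = 5.786 − 9.8 × 3.49 = -28.4 m/s.

-28.4 m/s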